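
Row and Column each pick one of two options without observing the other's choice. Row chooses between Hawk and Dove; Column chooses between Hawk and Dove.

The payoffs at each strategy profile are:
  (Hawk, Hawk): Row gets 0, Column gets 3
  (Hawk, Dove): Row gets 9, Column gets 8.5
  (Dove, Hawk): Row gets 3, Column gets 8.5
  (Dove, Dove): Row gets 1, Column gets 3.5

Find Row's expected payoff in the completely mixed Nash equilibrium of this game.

27/11

First find q, the probability Column plays Hawk, from Row's indifference between Hawk and Dove: 9(1−q) = 3q + (1−q), giving q = 8/11.
Since Row is indifferent in equilibrium, Row's expected payoff equals the payoff from either row against (8/11, 3/11). Using Hawk: 9(3/11) = 27/11.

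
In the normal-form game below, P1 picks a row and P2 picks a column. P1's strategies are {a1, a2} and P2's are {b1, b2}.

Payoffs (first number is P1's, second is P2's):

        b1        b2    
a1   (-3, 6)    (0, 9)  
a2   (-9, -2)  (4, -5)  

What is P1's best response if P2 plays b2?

a2

Against b2, P1 earns 0 from a1 and 4 from a2.
So a2 is the best response.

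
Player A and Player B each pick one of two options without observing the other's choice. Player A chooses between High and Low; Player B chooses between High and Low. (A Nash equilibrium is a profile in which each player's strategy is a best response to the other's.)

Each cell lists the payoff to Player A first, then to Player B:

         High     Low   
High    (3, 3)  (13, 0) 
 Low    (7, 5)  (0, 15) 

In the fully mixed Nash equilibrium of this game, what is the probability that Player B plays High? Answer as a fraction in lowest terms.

13/17

Let q be the probability that Player B plays High. In a completely mixed equilibrium, Player A must be indifferent between High and Low.
Player A's expected payoff from High is 3q + 13(1−q); from Low it is 7q.
Setting these equal: −10q + 13 = 7q, so q = 13/17.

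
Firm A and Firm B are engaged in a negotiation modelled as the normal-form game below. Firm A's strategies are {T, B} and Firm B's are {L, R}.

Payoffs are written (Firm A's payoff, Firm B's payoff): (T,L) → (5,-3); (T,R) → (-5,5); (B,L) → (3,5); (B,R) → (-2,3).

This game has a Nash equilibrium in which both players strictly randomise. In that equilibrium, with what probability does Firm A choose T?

Let r be the probability that Firm A plays T. In a completely mixed equilibrium, Firm B must be indifferent between L and R.
Firm B's expected payoff from L is −3r + 5(1−r); from R it is 5r + 3(1−r).
Setting these equal: −8r + 5 = 2r + 3, so r = 1/5.

1/5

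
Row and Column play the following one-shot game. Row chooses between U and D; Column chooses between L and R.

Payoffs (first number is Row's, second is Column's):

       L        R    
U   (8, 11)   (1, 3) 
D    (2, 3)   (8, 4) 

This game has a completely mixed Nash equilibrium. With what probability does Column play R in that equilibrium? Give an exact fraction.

6/13

Let q be the probability that Column plays L. In a completely mixed equilibrium, Row must be indifferent between U and D.
Row's expected payoff from U is 8q + (1−q); from D it is 2q + 8(1−q).
Setting these equal: 7q + 1 = −6q + 8, so q = 7/13.
Therefore Column plays R with probability 1 − 7/13 = 6/13.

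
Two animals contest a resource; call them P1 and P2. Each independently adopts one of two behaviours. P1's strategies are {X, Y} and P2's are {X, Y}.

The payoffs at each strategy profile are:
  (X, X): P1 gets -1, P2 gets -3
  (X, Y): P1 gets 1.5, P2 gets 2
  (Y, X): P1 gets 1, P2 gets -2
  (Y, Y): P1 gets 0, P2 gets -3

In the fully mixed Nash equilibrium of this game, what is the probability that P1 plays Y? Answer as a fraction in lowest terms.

5/6

Let x be the probability that P1 plays X. In a completely mixed equilibrium, P2 must be indifferent between X and Y.
P2's expected payoff from X is −3x − 2(1−x); from Y it is 2x − 3(1−x).
Setting these equal: −x − 2 = 5x − 3, so x = 1/6.
Therefore P1 plays Y with probability 1 − 1/6 = 5/6.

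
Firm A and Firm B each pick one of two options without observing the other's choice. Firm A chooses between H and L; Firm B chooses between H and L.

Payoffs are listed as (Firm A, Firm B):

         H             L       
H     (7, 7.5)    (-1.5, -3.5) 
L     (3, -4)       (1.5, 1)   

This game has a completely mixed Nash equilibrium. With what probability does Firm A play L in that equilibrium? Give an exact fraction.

Let p be the probability that Firm A plays H. In a completely mixed equilibrium, Firm B must be indifferent between H and L.
Firm B's expected payoff from H is 7.5p − 4(1−p); from L it is −3.5p + (1−p).
Setting these equal: 11.5p − 4 = −4.5p + 1, so p = 5/16.
Therefore Firm A plays L with probability 1 − 5/16 = 11/16.

11/16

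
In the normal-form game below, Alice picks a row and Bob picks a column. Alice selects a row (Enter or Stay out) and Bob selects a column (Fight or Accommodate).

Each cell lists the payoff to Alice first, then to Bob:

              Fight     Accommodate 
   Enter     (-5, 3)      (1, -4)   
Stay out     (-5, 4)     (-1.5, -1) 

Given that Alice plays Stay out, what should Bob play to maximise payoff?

Against Stay out, Bob earns 4 from Fight and -1 from Accommodate.
So Fight is the best response.

Fight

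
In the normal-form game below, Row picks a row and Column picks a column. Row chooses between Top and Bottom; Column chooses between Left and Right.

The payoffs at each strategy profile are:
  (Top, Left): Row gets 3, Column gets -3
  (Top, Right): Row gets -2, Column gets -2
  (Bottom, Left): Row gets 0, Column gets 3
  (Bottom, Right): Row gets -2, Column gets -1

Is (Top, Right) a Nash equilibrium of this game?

Yes

At (Top, Right), Row earns -2; switching to Bottom would give -2, so Row has no profitable deviation.
Column earns -2; switching to Left would give -3, so Column has no profitable deviation.
Neither player can gain by a unilateral deviation, so this profile is a Nash equilibrium.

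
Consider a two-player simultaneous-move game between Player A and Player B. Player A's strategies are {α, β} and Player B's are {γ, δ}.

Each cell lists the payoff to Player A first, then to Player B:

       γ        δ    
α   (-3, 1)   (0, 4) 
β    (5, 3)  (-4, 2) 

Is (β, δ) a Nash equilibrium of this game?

At (β, δ), Player A earns -4; switching to α would give 0, so Player A would deviate.
Player B earns 2; switching to γ would give 3, so Player B would deviate.
Since at least one player can profitably deviate, this is not a Nash equilibrium.

No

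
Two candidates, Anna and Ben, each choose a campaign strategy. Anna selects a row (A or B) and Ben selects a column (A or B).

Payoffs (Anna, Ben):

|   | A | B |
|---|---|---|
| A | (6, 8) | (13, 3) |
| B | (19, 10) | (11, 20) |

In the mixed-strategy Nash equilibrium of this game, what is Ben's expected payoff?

26/3

First find p, the probability Anna plays A, from Ben's indifference between A and B: 8p + 10(1−p) = 3p + 20(1−p), giving p = 2/3.
Since Ben is indifferent in equilibrium, Ben's expected payoff equals the payoff from either column against (2/3, 1/3). Using A: 8(2/3) + 10(1/3) = 26/3.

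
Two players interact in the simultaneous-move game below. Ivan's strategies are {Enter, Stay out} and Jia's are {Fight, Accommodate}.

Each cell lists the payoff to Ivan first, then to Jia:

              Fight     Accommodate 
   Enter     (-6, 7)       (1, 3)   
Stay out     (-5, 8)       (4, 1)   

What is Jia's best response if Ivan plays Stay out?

Fight

Against Stay out, Jia earns 8 from Fight and 1 from Accommodate.
So Fight is the best response.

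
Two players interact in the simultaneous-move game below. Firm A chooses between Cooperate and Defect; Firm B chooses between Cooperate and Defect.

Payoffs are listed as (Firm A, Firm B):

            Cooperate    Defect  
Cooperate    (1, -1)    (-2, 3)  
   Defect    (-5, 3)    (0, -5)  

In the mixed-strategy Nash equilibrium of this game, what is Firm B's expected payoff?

First find p, the probability Firm A plays Cooperate, from Firm B's indifference between Cooperate and Defect: −p + 3(1−p) = 3p − 5(1−p), giving p = 2/3.
Since Firm B is indifferent in equilibrium, Firm B's expected payoff equals the payoff from either column against (2/3, 1/3). Using Cooperate: −(2/3) + 3(1/3) = 1/3.

1/3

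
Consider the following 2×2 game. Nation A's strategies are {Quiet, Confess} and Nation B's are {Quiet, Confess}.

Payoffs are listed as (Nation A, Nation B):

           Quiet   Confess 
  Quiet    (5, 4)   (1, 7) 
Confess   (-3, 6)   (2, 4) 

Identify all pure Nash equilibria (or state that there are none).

none

(Quiet, Quiet): Nation B prefers Confess (7 > 4) — not an equilibrium.
(Quiet, Confess): Nation A prefers Confess (2 > 1) — not an equilibrium.
(Confess, Quiet): Nation A prefers Quiet (5 > -3) — not an equilibrium.
(Confess, Confess): Nation B prefers Quiet (6 > 4) — not an equilibrium.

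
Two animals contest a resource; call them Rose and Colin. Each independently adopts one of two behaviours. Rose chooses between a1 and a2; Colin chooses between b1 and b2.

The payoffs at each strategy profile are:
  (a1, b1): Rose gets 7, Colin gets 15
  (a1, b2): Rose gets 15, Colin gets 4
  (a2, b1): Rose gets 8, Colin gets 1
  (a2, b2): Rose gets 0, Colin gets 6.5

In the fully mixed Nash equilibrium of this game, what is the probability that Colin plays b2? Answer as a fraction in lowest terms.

1/16

Let q be the probability that Colin plays b1. In a completely mixed equilibrium, Rose must be indifferent between a1 and a2.
Rose's expected payoff from a1 is 7q + 15(1−q); from a2 it is 8q.
Setting these equal: −8q + 15 = 8q, so q = 15/16.
Therefore Colin plays b2 with probability 1 − 15/16 = 1/16.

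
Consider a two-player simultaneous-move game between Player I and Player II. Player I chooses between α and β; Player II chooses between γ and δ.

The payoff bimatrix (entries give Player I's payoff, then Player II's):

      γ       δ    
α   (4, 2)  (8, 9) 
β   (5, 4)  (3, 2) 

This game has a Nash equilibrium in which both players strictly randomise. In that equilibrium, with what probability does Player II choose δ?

Let q be the probability that Player II plays γ. In a completely mixed equilibrium, Player I must be indifferent between α and β.
Player I's expected payoff from α is 4q + 8(1−q); from β it is 5q + 3(1−q).
Setting these equal: −4q + 8 = 2q + 3, so q = 5/6.
Therefore Player II plays δ with probability 1 − 5/6 = 1/6.

1/6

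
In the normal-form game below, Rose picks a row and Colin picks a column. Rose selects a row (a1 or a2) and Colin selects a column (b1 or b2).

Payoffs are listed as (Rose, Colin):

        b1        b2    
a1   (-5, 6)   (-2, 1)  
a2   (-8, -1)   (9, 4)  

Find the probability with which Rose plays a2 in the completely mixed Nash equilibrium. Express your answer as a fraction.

Let p be the probability that Rose plays a1. In a completely mixed equilibrium, Colin must be indifferent between b1 and b2.
Colin's expected payoff from b1 is 6p − (1−p); from b2 it is p + 4(1−p).
Setting these equal: 7p − 1 = −3p + 4, so p = 1/2.
Therefore Rose plays a2 with probability 1 − 1/2 = 1/2.

1/2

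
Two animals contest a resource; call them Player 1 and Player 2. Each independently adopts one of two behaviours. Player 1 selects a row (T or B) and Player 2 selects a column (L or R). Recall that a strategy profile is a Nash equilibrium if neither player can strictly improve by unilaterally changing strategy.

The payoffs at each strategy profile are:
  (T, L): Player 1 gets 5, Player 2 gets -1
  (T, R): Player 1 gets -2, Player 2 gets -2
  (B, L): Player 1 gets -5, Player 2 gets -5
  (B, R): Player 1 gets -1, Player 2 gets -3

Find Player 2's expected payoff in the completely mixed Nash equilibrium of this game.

-7/3

First find x, the probability Player 1 plays T, from Player 2's indifference between L and R: −x − 5(1−x) = −2x − 3(1−x), giving x = 2/3.
Since Player 2 is indifferent in equilibrium, Player 2's expected payoff equals the payoff from either column against (2/3, 1/3). Using L: −(2/3) − 5(1/3) = -7/3.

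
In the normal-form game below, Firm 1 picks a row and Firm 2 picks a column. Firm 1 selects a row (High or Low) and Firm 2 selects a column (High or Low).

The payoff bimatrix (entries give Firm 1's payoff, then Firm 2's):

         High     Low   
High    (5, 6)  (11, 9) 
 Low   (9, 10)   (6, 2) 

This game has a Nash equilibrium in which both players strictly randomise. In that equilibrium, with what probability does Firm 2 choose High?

5/9

Let q be the probability that Firm 2 plays High. In a completely mixed equilibrium, Firm 1 must be indifferent between High and Low.
Firm 1's expected payoff from High is 5q + 11(1−q); from Low it is 9q + 6(1−q).
Setting these equal: −6q + 11 = 3q + 6, so q = 5/9.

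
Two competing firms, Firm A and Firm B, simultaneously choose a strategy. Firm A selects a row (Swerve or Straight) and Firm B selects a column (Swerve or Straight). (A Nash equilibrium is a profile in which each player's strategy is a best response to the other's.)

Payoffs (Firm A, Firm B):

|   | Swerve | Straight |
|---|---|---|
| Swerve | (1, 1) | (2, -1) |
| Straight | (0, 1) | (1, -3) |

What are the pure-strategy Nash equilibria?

(Swerve, Swerve): Firm A gets 1 ≥ 0 from Straight, and Firm B gets 1 ≥ -1 from Straight — Nash equilibrium.
(Swerve, Straight): Firm B prefers Swerve (1 > -1) — not an equilibrium.
(Straight, Swerve): Firm A prefers Swerve (1 > 0) — not an equilibrium.
(Straight, Straight): Firm A prefers Swerve (2 > 1); Firm B prefers Swerve (1 > -3) — not an equilibrium.

(Swerve, Swerve)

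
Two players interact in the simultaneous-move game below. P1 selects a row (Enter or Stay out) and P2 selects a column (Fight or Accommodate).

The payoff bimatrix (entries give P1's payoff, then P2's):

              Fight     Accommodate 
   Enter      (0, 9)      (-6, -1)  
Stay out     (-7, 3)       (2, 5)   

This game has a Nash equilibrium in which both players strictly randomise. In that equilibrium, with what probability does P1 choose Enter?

1/6

Let r be the probability that P1 plays Enter. In a completely mixed equilibrium, P2 must be indifferent between Fight and Accommodate.
P2's expected payoff from Fight is 9r + 3(1−r); from Accommodate it is −r + 5(1−r).
Setting these equal: 6r + 3 = −6r + 5, so r = 1/6.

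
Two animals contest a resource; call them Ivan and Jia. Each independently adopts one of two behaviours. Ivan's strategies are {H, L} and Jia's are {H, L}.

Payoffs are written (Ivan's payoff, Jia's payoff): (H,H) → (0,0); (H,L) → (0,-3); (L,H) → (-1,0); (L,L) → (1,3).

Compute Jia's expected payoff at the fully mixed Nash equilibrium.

0

First find p, the probability Ivan plays H, from Jia's indifference between H and L: 0 = −3p + 3(1−p), giving p = 1/2.
Since Jia is indifferent in equilibrium, Jia's expected payoff equals the payoff from either column against (1/2, 1/2). Using H: 0 = 0.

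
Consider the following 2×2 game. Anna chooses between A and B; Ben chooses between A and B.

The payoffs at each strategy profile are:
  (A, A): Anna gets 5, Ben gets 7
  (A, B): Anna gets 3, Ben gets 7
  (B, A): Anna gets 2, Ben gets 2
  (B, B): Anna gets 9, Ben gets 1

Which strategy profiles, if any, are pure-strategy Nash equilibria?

(A, A)

(A, A): Anna gets 5 ≥ 2 from B, and Ben gets 7 ≥ 7 from B — Nash equilibrium.
(A, B): Anna prefers B (9 > 3) — not an equilibrium.
(B, A): Anna prefers A (5 > 2) — not an equilibrium.
(B, B): Ben prefers A (2 > 1) — not an equilibrium.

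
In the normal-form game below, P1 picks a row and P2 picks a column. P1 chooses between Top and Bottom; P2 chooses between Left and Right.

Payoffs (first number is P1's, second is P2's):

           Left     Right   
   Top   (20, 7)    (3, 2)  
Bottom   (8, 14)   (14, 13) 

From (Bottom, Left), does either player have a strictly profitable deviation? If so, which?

P1 at (Bottom, Left) earns 8; deviating to Top yields 20 — a strict improvement.
P2 earns 14; deviating to Right yields 13 — not better.
Only P1 has a strictly profitable deviation.

P1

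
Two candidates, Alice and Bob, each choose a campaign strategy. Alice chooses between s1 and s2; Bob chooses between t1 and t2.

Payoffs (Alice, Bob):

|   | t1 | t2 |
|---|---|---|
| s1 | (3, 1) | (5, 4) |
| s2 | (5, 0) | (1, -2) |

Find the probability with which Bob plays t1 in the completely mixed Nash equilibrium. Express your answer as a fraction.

Let c be the probability that Bob plays t1. In a completely mixed equilibrium, Alice must be indifferent between s1 and s2.
Alice's expected payoff from s1 is 3c + 5(1−c); from s2 it is 5c + (1−c).
Setting these equal: −2c + 5 = 4c + 1, so c = 2/3.

2/3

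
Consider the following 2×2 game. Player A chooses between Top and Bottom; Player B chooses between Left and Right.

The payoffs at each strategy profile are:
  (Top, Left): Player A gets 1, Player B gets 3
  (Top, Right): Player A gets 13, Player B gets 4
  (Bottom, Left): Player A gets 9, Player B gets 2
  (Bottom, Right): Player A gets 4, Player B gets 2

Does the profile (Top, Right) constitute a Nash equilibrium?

At (Top, Right), Player A earns 13; switching to Bottom would give 4, so Player A has no profitable deviation.
Player B earns 4; switching to Left would give 3, so Player B has no profitable deviation.
Neither player can gain by a unilateral deviation, so this profile is a Nash equilibrium.

Yes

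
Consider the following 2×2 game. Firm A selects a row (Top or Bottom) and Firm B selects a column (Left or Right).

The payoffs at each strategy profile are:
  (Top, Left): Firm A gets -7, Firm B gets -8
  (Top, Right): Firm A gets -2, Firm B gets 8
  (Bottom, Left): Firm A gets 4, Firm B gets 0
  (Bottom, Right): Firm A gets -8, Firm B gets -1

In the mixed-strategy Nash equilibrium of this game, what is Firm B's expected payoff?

First find x, the probability Firm A plays Top, from Firm B's indifference between Left and Right: −8x = 8x − (1−x), giving x = 1/17.
Since Firm B is indifferent in equilibrium, Firm B's expected payoff equals the payoff from either column against (1/17, 16/17). Using Left: −8(1/17) = -8/17.

-8/17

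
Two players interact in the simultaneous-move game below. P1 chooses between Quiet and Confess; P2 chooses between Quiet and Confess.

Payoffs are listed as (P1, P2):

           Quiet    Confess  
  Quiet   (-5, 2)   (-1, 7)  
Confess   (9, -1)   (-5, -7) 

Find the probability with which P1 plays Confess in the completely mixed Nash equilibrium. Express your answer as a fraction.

5/11

Let r be the probability that P1 plays Quiet. In a completely mixed equilibrium, P2 must be indifferent between Quiet and Confess.
P2's expected payoff from Quiet is 2r − (1−r); from Confess it is 7r − 7(1−r).
Setting these equal: 3r − 1 = 14r − 7, so r = 6/11.
Therefore P1 plays Confess with probability 1 − 6/11 = 5/11.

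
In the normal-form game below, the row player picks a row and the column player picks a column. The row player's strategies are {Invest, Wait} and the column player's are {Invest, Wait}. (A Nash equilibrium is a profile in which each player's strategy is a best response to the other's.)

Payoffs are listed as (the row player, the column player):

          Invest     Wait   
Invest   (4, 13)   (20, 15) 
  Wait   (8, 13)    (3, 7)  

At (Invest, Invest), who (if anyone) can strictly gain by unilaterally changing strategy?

The row player at (Invest, Invest) earns 4; deviating to Wait yields 8 — a strict improvement.
The column player earns 13; deviating to Wait yields 15 — a strict improvement.
Both the row player and the column player have strictly profitable deviations.

Both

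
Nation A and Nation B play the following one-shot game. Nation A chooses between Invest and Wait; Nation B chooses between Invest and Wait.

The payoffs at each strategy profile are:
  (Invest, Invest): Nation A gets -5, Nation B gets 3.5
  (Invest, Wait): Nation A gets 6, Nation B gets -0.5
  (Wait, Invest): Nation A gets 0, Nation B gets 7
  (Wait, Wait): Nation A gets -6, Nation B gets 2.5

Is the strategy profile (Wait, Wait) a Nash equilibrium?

No

At (Wait, Wait), Nation A earns -6; switching to Invest would give 6, so Nation A would deviate.
Nation B earns 2.5; switching to Invest would give 7, so Nation B would deviate.
Since at least one player can profitably deviate, this is not a Nash equilibrium.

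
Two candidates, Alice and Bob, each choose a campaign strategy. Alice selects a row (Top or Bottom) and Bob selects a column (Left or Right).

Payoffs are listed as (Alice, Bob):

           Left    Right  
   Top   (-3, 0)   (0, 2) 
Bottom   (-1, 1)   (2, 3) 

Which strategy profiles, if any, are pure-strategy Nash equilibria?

(Bottom, Right)

(Top, Left): Alice prefers Bottom (-1 > -3); Bob prefers Right (2 > 0) — not an equilibrium.
(Top, Right): Alice prefers Bottom (2 > 0) — not an equilibrium.
(Bottom, Left): Bob prefers Right (3 > 1) — not an equilibrium.
(Bottom, Right): Alice gets 2 ≥ 0 from Top, and Bob gets 3 ≥ 1 from Left — Nash equilibrium.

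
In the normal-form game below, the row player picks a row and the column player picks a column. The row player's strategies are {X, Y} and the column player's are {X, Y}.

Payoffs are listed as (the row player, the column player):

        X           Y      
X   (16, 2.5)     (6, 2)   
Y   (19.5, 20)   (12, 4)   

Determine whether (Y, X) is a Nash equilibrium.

Yes

At (Y, X), the row player earns 19.5; switching to X would give 16, so the row player has no profitable deviation.
The column player earns 20; switching to Y would give 4, so the column player has no profitable deviation.
Neither player can gain by a unilateral deviation, so this profile is a Nash equilibrium.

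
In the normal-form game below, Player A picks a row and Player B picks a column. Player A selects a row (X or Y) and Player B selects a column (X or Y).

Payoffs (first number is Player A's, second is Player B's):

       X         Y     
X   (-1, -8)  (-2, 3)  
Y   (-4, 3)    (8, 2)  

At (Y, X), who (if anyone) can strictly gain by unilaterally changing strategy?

Player A

Player A at (Y, X) earns -4; deviating to X yields -1 — a strict improvement.
Player B earns 3; deviating to Y yields 2 — not better.
Only Player A has a strictly profitable deviation.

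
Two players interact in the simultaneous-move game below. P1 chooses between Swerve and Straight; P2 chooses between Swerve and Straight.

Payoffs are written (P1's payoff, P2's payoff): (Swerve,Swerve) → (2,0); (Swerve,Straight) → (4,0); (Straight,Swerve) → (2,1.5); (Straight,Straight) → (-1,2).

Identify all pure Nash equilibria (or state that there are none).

(Swerve, Swerve) and (Swerve, Straight)

(Swerve, Swerve): P1 gets 2 ≥ 2 from Straight, and P2 gets 0 ≥ 0 from Straight — Nash equilibrium.
(Swerve, Straight): P1 gets 4 ≥ -1 from Straight, and P2 gets 0 ≥ 0 from Swerve — Nash equilibrium.
(Straight, Swerve): P2 prefers Straight (2 > 1.5) — not an equilibrium.
(Straight, Straight): P1 prefers Swerve (4 > -1) — not an equilibrium.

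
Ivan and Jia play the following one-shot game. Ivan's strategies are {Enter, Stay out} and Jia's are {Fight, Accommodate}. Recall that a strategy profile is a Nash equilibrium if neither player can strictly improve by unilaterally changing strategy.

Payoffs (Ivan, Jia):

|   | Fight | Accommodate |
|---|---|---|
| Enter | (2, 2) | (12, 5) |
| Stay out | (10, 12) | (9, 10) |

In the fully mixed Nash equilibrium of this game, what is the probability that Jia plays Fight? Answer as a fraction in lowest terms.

Let q be the probability that Jia plays Fight. In a completely mixed equilibrium, Ivan must be indifferent between Enter and Stay out.
Ivan's expected payoff from Enter is 2q + 12(1−q); from Stay out it is 10q + 9(1−q).
Setting these equal: −10q + 12 = q + 9, so q = 3/11.

3/11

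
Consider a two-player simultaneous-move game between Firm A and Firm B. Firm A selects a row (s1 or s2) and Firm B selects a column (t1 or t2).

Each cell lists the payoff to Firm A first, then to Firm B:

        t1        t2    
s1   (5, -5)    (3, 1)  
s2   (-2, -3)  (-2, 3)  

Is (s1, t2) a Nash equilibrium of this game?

At (s1, t2), Firm A earns 3; switching to s2 would give -2, so Firm A has no profitable deviation.
Firm B earns 1; switching to t1 would give -5, so Firm B has no profitable deviation.
Neither player can gain by a unilateral deviation, so this profile is a Nash equilibrium.

Yes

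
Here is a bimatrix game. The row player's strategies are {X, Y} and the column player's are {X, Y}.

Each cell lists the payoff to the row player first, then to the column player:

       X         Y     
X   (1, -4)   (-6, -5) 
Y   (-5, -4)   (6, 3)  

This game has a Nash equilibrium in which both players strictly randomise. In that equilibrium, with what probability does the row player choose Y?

Let r be the probability that the row player plays X. In a completely mixed equilibrium, the column player must be indifferent between X and Y.
The column player's expected payoff from X is −4r − 4(1−r); from Y it is −5r + 3(1−r).
Setting these equal: -4 = −8r + 3, so r = 7/8.
Therefore the row player plays Y with probability 1 − 7/8 = 1/8.

1/8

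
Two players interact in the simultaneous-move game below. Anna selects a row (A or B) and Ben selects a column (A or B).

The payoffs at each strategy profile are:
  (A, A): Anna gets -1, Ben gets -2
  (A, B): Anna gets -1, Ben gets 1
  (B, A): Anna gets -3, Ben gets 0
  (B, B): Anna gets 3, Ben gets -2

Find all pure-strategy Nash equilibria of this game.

(A, A): Ben prefers B (1 > -2) — not an equilibrium.
(A, B): Anna prefers B (3 > -1) — not an equilibrium.
(B, A): Anna prefers A (-1 > -3) — not an equilibrium.
(B, B): Ben prefers A (0 > -2) — not an equilibrium.

none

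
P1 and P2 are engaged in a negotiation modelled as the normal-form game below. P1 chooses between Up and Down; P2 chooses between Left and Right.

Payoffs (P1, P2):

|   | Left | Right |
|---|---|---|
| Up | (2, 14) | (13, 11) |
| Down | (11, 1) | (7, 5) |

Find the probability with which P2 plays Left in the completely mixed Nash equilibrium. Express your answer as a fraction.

2/5

Let q be the probability that P2 plays Left. In a completely mixed equilibrium, P1 must be indifferent between Up and Down.
P1's expected payoff from Up is 2q + 13(1−q); from Down it is 11q + 7(1−q).
Setting these equal: −11q + 13 = 4q + 7, so q = 2/5.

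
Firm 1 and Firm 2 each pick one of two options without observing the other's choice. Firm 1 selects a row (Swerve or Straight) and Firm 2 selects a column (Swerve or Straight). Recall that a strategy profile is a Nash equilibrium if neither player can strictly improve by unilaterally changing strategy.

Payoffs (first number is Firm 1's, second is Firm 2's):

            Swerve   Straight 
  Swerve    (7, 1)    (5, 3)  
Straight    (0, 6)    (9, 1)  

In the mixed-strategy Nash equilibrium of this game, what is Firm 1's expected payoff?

63/11

First find q, the probability Firm 2 plays Swerve, from Firm 1's indifference between Swerve and Straight: 7q + 5(1−q) = 9(1−q), giving q = 4/11.
Since Firm 1 is indifferent in equilibrium, Firm 1's expected payoff equals the payoff from either row against (4/11, 7/11). Using Swerve: 7(4/11) + 5(7/11) = 63/11.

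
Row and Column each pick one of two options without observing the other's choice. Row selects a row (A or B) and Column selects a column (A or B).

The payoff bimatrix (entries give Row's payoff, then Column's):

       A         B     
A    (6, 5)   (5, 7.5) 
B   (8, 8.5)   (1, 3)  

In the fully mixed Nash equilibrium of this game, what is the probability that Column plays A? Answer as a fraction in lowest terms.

2/3

Let q be the probability that Column plays A. In a completely mixed equilibrium, Row must be indifferent between A and B.
Row's expected payoff from A is 6q + 5(1−q); from B it is 8q + (1−q).
Setting these equal: q + 5 = 7q + 1, so q = 2/3.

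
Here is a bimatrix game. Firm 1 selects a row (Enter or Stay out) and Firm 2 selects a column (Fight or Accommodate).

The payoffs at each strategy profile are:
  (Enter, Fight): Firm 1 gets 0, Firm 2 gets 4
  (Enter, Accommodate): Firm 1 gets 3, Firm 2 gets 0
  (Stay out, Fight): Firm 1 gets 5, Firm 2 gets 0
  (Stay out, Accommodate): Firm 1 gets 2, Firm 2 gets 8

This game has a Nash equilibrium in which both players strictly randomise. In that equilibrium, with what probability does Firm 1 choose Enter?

Let r be the probability that Firm 1 plays Enter. In a completely mixed equilibrium, Firm 2 must be indifferent between Fight and Accommodate.
Firm 2's expected payoff from Fight is 4r; from Accommodate it is 8(1−r).
Setting these equal: 4r = −8r + 8, so r = 2/3.

2/3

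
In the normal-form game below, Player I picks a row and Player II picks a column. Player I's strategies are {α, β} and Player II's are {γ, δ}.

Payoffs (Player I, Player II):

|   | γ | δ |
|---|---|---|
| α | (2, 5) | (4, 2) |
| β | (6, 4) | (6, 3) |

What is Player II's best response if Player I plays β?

Against β, Player II earns 4 from γ and 3 from δ.
So γ is the best response.

γ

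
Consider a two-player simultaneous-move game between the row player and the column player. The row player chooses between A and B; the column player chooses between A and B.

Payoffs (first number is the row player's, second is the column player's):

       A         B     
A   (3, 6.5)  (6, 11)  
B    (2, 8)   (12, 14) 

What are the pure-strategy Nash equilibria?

(B, B)

(A, A): the column player prefers B (11 > 6.5) — not an equilibrium.
(A, B): the row player prefers B (12 > 6) — not an equilibrium.
(B, A): the row player prefers A (3 > 2); the column player prefers B (14 > 8) — not an equilibrium.
(B, B): the row player gets 12 ≥ 6 from A, and the column player gets 14 ≥ 8 from A — Nash equilibrium.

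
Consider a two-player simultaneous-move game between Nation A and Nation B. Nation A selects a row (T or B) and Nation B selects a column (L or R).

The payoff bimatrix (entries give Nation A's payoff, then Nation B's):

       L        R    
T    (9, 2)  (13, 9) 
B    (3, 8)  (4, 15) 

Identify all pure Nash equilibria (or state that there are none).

(T, R)

(T, L): Nation B prefers R (9 > 2) — not an equilibrium.
(T, R): Nation A gets 13 ≥ 4 from B, and Nation B gets 9 ≥ 2 from L — Nash equilibrium.
(B, L): Nation A prefers T (9 > 3); Nation B prefers R (15 > 8) — not an equilibrium.
(B, R): Nation A prefers T (13 > 4) — not an equilibrium.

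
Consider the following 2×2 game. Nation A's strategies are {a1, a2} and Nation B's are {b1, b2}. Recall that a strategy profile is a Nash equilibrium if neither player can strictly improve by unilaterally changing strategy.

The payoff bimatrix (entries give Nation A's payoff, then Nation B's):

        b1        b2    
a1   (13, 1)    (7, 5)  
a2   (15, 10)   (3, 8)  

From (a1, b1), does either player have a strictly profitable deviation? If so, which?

Nation A at (a1, b1) earns 13; deviating to a2 yields 15 — a strict improvement.
Nation B earns 1; deviating to b2 yields 5 — a strict improvement.
Both Nation A and Nation B have strictly profitable deviations.

Both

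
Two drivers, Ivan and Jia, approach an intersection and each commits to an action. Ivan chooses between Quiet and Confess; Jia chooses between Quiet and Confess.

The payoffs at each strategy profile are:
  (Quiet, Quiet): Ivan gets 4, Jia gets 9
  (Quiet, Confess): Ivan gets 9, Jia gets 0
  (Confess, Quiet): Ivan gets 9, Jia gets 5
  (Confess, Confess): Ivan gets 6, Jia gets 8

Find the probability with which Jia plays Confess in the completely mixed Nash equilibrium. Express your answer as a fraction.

5/8

Let q be the probability that Jia plays Quiet. In a completely mixed equilibrium, Ivan must be indifferent between Quiet and Confess.
Ivan's expected payoff from Quiet is 4q + 9(1−q); from Confess it is 9q + 6(1−q).
Setting these equal: −5q + 9 = 3q + 6, so q = 3/8.
Therefore Jia plays Confess with probability 1 − 3/8 = 5/8.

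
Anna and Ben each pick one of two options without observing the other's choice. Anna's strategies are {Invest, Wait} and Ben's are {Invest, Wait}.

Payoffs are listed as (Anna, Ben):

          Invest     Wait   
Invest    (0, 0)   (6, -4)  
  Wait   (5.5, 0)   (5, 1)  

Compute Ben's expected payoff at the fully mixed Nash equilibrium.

First find x, the probability Anna plays Invest, from Ben's indifference between Invest and Wait: 0 = −4x + (1−x), giving x = 1/5.
Since Ben is indifferent in equilibrium, Ben's expected payoff equals the payoff from either column against (1/5, 4/5). Using Invest: 0 = 0.

0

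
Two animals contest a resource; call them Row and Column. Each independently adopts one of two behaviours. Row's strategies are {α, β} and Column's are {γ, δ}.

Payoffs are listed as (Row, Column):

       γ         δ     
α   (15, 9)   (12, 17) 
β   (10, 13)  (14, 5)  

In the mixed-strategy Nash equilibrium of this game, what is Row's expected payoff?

First find q, the probability Column plays γ, from Row's indifference between α and β: 15q + 12(1−q) = 10q + 14(1−q), giving q = 2/7.
Since Row is indifferent in equilibrium, Row's expected payoff equals the payoff from either row against (2/7, 5/7). Using α: 15(2/7) + 12(5/7) = 90/7.

90/7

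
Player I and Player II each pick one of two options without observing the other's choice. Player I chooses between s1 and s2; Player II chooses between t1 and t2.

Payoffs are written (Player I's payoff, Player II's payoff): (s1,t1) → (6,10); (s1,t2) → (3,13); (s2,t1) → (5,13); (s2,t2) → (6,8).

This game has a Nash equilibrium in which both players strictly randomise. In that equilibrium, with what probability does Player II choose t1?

3/4

Let q be the probability that Player II plays t1. In a completely mixed equilibrium, Player I must be indifferent between s1 and s2.
Player I's expected payoff from s1 is 6q + 3(1−q); from s2 it is 5q + 6(1−q).
Setting these equal: 3q + 3 = −q + 6, so q = 3/4.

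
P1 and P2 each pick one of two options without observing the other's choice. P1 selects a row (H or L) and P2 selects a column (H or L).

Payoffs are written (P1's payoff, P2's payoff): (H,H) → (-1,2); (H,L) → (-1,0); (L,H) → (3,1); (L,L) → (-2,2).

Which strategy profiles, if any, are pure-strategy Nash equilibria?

none

(H, H): P1 prefers L (3 > -1) — not an equilibrium.
(H, L): P2 prefers H (2 > 0) — not an equilibrium.
(L, H): P2 prefers L (2 > 1) — not an equilibrium.
(L, L): P1 prefers H (-1 > -2) — not an equilibrium.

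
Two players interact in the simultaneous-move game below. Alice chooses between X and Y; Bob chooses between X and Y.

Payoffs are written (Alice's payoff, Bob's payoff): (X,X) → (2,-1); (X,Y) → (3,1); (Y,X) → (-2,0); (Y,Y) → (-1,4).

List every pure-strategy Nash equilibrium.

(X, X): Bob prefers Y (1 > -1) — not an equilibrium.
(X, Y): Alice gets 3 ≥ -1 from Y, and Bob gets 1 ≥ -1 from X — Nash equilibrium.
(Y, X): Alice prefers X (2 > -2); Bob prefers Y (4 > 0) — not an equilibrium.
(Y, Y): Alice prefers X (3 > -1) — not an equilibrium.

(X, Y)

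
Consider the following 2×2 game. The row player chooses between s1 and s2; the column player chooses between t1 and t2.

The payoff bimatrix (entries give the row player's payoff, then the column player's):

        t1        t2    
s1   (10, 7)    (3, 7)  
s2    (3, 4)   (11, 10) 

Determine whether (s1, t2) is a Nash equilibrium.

No

At (s1, t2), the row player earns 3; switching to s2 would give 11, so the row player would deviate.
The column player earns 7; switching to t1 would give 7, so the column player has no profitable deviation.
Since at least one player can profitably deviate, this is not a Nash equilibrium.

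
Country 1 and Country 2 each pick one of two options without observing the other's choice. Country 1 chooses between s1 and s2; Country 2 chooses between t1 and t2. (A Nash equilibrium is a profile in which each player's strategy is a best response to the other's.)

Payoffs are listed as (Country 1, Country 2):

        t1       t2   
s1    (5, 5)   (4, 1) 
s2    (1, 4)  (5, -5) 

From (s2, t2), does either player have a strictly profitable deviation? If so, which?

Country 1 at (s2, t2) earns 5; deviating to s1 yields 4 — not better.
Country 2 earns -5; deviating to t1 yields 4 — a strict improvement.
Only Country 2 has a strictly profitable deviation.

Country 2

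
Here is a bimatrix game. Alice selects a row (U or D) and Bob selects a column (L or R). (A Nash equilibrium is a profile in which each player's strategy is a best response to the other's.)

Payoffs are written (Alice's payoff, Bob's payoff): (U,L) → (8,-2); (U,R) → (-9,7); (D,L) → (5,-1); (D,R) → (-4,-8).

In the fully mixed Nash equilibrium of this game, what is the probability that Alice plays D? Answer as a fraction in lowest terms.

Let x be the probability that Alice plays U. In a completely mixed equilibrium, Bob must be indifferent between L and R.
Bob's expected payoff from L is −2x − (1−x); from R it is 7x − 8(1−x).
Setting these equal: −x − 1 = 15x − 8, so x = 7/16.
Therefore Alice plays D with probability 1 − 7/16 = 9/16.

9/16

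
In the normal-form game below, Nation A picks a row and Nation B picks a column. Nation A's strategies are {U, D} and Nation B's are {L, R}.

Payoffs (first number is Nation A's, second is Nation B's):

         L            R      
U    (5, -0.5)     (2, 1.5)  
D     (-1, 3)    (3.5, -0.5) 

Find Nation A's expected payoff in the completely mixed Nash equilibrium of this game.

First find q, the probability Nation B plays L, from Nation A's indifference between U and D: 5q + 2(1−q) = −q + 3.5(1−q), giving q = 1/5.
Since Nation A is indifferent in equilibrium, Nation A's expected payoff equals the payoff from either row against (1/5, 4/5). Using U: 5(1/5) + 2(4/5) = 13/5.

13/5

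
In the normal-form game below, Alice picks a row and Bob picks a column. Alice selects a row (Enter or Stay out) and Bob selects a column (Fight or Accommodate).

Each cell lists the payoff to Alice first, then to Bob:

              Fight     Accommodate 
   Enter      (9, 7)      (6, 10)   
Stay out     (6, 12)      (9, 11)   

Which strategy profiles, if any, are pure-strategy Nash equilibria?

none

(Enter, Fight): Bob prefers Accommodate (10 > 7) — not an equilibrium.
(Enter, Accommodate): Alice prefers Stay out (9 > 6) — not an equilibrium.
(Stay out, Fight): Alice prefers Enter (9 > 6) — not an equilibrium.
(Stay out, Accommodate): Bob prefers Fight (12 > 11) — not an equilibrium.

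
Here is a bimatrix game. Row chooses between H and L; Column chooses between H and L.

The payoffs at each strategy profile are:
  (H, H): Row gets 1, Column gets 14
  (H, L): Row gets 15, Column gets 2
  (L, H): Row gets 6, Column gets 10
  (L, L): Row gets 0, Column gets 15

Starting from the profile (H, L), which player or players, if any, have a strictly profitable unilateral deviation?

Row at (H, L) earns 15; deviating to L yields 0 — not better.
Column earns 2; deviating to H yields 14 — a strict improvement.
Only Column has a strictly profitable deviation.

Column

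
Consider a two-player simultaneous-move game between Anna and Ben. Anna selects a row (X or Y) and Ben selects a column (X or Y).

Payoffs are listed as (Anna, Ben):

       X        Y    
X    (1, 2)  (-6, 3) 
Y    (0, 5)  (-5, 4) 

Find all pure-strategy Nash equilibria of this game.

(X, X): Ben prefers Y (3 > 2) — not an equilibrium.
(X, Y): Anna prefers Y (-5 > -6) — not an equilibrium.
(Y, X): Anna prefers X (1 > 0) — not an equilibrium.
(Y, Y): Ben prefers X (5 > 4) — not an equilibrium.

none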